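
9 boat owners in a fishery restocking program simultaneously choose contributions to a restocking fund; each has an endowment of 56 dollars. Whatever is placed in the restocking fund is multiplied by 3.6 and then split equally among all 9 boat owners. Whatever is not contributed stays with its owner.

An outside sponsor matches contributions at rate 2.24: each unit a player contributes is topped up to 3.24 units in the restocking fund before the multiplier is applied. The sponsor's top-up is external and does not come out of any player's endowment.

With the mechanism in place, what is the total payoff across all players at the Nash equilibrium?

The effective private return per unit is now 3.6 × 3.24 / 9 = 1.2960 > 1, so every player's dominant strategy flips to full contribution.
So the Nash equilibrium is full contribution by all 9; the group earns 3.6 × 3.24 × 504 = 5878.66.

5878.66 dollars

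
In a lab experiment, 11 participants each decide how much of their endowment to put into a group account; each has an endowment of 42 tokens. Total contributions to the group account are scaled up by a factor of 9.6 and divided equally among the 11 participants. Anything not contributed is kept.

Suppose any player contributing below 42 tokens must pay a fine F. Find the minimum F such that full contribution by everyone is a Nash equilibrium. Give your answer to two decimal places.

5.35 tokens

Given the others contribute fully, the best deviation is to contribute 0 (any partial contribution still incurs the fine and gives up units whose private return 0.8727 is below 1).
Deviating from 42 to 0 saves 42 tokens but forfeits the deviator's share of the drop in the group account: 9.6/11 × 42 = 36.65.
So the deviation gain is 42 − 36.65 = 5.35, and the fine must be at least 5.35 tokens to wipe it out.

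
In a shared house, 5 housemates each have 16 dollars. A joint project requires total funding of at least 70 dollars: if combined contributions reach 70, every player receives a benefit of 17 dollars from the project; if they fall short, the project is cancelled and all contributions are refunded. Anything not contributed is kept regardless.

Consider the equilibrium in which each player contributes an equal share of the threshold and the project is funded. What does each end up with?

Equal share of the threshold: 70/5 = 14.
At this profile no one gains by cutting their contribution: any cut drops the total below 70, the project is cancelled, contributions are refunded, and the deviator ends with 16, which is less than 16 − 14 + 17 = 19. Contributing more than 14 just wastes the excess. So contributing exactly 14 is a best response.
Each player's payoff: 16 − 14 + 17 = 19.

19 dollars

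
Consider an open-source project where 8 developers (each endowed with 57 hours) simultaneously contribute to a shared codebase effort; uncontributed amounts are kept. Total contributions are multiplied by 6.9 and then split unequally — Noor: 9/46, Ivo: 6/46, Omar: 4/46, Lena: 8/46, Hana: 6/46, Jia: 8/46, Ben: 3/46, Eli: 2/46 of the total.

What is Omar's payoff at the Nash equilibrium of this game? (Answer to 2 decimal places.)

A player with share s gets back 6.9·s per unit contributed, so full contribution is dominant for anyone with s > 1/6.9 = 0.1449 and zero contribution is dominant for anyone below.
Noor, Lena and Jia clear that bar, contributing 57 each; the remaining 5 contribute 0. Total contributed: 171.
Omar keeps 57 and receives 6.9 × 171 × 4/46 = 102.60 from the shared codebase effort, for a payoff of 159.60.

159.60 hours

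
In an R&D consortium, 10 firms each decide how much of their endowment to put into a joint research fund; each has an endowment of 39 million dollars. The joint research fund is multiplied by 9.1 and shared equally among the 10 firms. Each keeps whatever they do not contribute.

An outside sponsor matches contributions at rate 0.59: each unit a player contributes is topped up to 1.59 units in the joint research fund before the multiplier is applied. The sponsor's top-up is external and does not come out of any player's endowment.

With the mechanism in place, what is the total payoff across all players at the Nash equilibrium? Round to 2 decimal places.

With the mechanism, a contributed unit returns 9.1 × 1.59 / 10 = 1.4469 per unit of net cost to the contributor — now above 1 — so contributing fully is weakly dominant for every player.
At the Nash equilibrium everyone contributes 39. Group total payoff = 9.1 × 1.59 × 390 = 5642.91.

5642.91 million dollars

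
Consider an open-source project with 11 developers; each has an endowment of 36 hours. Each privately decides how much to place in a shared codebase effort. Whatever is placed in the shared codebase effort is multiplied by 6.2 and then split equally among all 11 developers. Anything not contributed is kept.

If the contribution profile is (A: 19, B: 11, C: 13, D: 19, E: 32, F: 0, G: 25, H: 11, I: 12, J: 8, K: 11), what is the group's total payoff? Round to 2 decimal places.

1233.20 hours

Total contributed: 19 + 11 + 13 + 19 + 32 + 0 + 25 + 11 + 12 + 8 + 11 = 161; total kept: 11 × 36 − 161 = 235.
The shared codebase effort pays out 6.2 × 161 = 998.20 in aggregate.
Group total = 235 + 998.20 = 1233.20.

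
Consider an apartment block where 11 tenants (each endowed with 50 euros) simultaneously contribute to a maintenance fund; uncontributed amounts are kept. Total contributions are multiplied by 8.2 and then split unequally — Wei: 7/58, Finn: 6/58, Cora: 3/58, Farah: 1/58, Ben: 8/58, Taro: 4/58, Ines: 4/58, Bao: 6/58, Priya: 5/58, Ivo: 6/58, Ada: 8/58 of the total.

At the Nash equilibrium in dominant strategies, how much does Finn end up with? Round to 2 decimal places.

Player j's private return per contributed unit is 8.2 × (j's share). Contributing is weakly dominant for j when that share is at least 1/8.2 = 0.1220, and contributing 0 is dominant otherwise.
The shares above 0.1220 belong to Ben and Ada, contributing 50 each; the remaining 9 contribute 0. Total contributed: 100.
Finn keeps 50 and receives 8.2 × 100 × 6/58 = 84.83 from the maintenance fund, for a payoff of 134.83.

134.83 euros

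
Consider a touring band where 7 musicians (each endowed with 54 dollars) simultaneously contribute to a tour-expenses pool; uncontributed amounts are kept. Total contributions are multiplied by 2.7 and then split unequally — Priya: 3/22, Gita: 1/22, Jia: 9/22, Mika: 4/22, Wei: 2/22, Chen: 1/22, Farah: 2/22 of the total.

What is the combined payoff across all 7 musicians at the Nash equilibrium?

For player j, contributing a unit is worthwhile iff 2.7 × (j's share) ≥ 1, i.e. iff j's share is at least 0.3704.
Only Jia (9/22) clears that bar, contributing 54; the remaining 6 contribute 0. Total contributed: 54.
The tour-expenses pool pays out 2.7 × 54 = 145.80 in total (split across the unequal shares, but the aggregate is all that matters for the group sum).
The 6 free-riders keep 54 each, adding 324. Group total = 324 + 145.80 = 469.80.

469.80 dollars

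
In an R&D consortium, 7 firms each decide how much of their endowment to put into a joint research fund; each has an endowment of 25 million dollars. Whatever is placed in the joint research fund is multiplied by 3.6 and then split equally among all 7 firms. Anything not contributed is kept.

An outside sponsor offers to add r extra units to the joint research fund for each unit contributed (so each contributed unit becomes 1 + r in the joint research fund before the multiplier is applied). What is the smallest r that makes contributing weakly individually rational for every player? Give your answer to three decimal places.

With matching at rate r, one contributed unit becomes (1 + r) in the joint research fund and returns 3.6 × (1 + r) / 7 to the contributor.
Setting this equal to 1: 1 + r = 7/3.6 = 1.9444.
So the minimum matching rate is r = 1.9444 − 1 = 0.944.

0.944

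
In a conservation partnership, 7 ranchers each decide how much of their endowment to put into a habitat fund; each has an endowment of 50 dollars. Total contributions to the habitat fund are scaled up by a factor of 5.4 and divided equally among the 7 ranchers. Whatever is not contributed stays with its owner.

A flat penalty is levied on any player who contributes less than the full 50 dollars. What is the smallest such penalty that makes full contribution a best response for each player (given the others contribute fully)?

11.43 dollars

Given the others contribute fully, the best deviation is to contribute 0 (any partial contribution still incurs the fine and gives up units whose private return 0.7714 is below 1).
Deviating from 50 to 0 saves 50 dollars but forfeits the deviator's share of the drop in the habitat fund: 5.4/7 × 50 = 38.57.
So the deviation gain is 50 − 38.57 = 11.43, and the fine must be at least 11.43 dollars to wipe it out.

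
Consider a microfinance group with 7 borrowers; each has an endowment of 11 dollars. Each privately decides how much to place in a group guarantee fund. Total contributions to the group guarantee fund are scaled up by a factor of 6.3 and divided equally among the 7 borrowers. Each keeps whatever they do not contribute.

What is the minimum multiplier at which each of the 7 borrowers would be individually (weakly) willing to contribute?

A contributed unit returns (multiplier)/7 to its contributor.
This reaches 1 exactly when the multiplier is 7.

7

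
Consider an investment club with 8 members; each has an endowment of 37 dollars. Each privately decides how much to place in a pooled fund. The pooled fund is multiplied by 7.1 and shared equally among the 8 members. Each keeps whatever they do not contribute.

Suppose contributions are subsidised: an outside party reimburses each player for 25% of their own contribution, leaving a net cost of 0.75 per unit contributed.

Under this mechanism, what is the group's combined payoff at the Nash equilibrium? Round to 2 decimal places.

2175.60 dollars

The effective private return per unit is now (7.1/8) / 0.75 = 1.1833 > 1, so every player's dominant strategy flips to full contribution.
So the Nash equilibrium is full contribution by all 8; the group earns 8 × (37 × 0.25 + 7.1 × 37) = 2175.60.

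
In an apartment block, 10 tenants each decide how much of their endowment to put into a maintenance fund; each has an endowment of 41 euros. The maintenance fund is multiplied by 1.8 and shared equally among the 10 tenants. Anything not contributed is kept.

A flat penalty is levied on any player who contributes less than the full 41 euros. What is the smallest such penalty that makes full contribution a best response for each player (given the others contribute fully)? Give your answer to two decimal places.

33.62 euros

Given the others contribute fully, the best deviation is to contribute 0 (any partial contribution still incurs the fine and gives up units whose private return 0.1800 is below 1).
Deviating from 41 to 0 saves 41 euros but forfeits the deviator's share of the drop in the maintenance fund: 1.8/10 × 41 = 7.38.
So the deviation gain is 41 − 7.38 = 33.62, and the fine must be at least 33.62 euros to wipe it out.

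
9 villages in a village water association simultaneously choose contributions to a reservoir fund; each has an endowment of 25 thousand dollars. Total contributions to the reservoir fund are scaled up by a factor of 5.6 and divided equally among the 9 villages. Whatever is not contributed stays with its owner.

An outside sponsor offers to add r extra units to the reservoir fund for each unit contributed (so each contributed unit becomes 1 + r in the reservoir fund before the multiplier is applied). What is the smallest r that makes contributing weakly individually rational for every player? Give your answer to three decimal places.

With matching at rate r, one contributed unit becomes (1 + r) in the reservoir fund and returns 5.6 × (1 + r) / 9 to the contributor.
Setting this equal to 1: 1 + r = 9/5.6 = 1.6071.
So the minimum matching rate is r = 1.6071 − 1 = 0.607.

0.607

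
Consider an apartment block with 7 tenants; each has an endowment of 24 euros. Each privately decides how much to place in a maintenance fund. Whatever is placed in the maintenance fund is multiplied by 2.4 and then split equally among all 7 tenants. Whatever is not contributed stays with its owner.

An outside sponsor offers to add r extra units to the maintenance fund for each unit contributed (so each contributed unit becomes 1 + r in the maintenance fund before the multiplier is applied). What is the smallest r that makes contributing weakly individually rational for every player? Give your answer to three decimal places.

1.917

With matching at rate r, one contributed unit becomes (1 + r) in the maintenance fund and returns 2.4 × (1 + r) / 7 to the contributor.
Setting this equal to 1: 1 + r = 7/2.4 = 2.9167.
So the minimum matching rate is r = 2.9167 − 1 = 1.917.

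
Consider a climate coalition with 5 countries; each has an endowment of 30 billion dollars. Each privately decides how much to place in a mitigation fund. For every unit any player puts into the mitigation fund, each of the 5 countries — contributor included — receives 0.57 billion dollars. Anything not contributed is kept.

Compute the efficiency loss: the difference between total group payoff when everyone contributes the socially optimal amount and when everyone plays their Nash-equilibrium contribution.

The private return per contributed unit is 0.57 < 1, so contributing 0 is dominant for every player. At the Nash equilibrium everyone keeps their 30, and the group total is 5 × 30 = 150.
Each contributed unit returns 2.850 to the group as a whole (0.57 to each of 5 players), which exceeds 1, so the social optimum is full contribution: group total = 2.850 × 150 = 427.50.
Efficiency loss = 427.50 − 150 = 277.50.

277.50 billion dollars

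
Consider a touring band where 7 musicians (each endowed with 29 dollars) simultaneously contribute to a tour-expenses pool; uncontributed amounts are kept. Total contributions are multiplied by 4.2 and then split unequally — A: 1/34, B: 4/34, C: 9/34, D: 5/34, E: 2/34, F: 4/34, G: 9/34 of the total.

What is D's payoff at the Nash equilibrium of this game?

Each unit j contributes comes back to j as 4.2 × (j's share), so j prefers to contribute only if that share exceeds 1/4.2 = 0.2381; otherwise keeping the unit dominates.
The shares above 0.2381 belong to C and G, contributing 29 each; the remaining 5 contribute 0. Total contributed: 58.
D keeps 29 and receives 4.2 × 58 × 5/34 = 35.82 from the tour-expenses pool, for a payoff of 64.82.

64.82 dollars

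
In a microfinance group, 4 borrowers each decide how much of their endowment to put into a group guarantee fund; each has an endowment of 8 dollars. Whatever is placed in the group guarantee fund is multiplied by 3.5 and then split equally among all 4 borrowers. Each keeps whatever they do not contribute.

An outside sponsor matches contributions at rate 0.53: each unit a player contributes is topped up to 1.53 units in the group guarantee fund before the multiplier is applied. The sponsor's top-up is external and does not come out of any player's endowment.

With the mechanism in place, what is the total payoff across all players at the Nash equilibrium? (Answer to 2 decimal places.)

The effective private return per unit is now 3.5 × 1.53 / 4 = 1.3388 > 1, so every player's dominant strategy flips to full contribution.
At the Nash equilibrium everyone contributes 8. Group total payoff = 3.5 × 1.53 × 32 = 171.36.

171.36 dollars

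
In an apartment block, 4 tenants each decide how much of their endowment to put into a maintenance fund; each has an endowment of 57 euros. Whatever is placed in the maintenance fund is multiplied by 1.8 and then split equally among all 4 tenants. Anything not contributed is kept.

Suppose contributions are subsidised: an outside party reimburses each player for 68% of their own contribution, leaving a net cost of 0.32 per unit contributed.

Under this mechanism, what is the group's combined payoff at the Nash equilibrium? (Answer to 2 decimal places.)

565.44 euros

Under the mechanism each unit contributed yields (1.8/4) / 0.32 = 1.4063 back to its contributor per unit of net cost, which exceeds 1, making full contribution the dominant choice for everyone.
So the Nash equilibrium is full contribution by all 4; the group earns 4 × (57 × 0.68 + 1.8 × 57) = 565.44.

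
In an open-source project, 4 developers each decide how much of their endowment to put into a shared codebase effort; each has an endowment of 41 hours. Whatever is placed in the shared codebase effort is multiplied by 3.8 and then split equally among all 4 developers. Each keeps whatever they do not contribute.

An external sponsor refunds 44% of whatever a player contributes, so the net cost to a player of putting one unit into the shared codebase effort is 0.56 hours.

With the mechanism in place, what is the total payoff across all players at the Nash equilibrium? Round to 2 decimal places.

695.36 hours

With the mechanism, a contributed unit returns (3.8/4) / 0.56 = 1.6964 per unit of net cost to the contributor — now above 1 — so contributing fully is weakly dominant for every player.
At the Nash equilibrium everyone contributes 41. Group total payoff = 4 × (41 × 0.44 + 3.8 × 41) = 695.36.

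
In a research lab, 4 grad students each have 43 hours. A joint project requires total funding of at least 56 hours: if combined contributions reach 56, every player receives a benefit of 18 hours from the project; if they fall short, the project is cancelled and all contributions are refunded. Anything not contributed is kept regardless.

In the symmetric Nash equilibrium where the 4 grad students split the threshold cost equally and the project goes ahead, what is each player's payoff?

Equal share of the threshold: 56/4 = 14.
At this profile no one gains by cutting their contribution: any cut drops the total below 56, the project is cancelled, contributions are refunded, and the deviator ends with 43, which is less than 43 − 14 + 18 = 47. Contributing more than 14 just wastes the excess. So contributing exactly 14 is a best response.
Each player's payoff: 43 − 14 + 18 = 47.

47 hours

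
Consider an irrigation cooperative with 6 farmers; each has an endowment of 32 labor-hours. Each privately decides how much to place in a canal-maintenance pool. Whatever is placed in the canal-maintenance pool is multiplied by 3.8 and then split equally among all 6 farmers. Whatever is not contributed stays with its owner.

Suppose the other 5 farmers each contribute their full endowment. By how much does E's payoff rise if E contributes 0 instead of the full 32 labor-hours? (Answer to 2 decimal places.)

Switching from a contribution of 32 to 0 lets E keep an extra 32 labor-hours, but lowers the canal-maintenance pool by 32, which costs E their own share of that drop: 3.8/6 × 32 = 20.27.
Net gain = 32 − 20.27 = 11.73. The private return per contributed unit (0.6333) is below 1, so free-riding is indeed the best response regardless of what the others do.

11.73 labor-hours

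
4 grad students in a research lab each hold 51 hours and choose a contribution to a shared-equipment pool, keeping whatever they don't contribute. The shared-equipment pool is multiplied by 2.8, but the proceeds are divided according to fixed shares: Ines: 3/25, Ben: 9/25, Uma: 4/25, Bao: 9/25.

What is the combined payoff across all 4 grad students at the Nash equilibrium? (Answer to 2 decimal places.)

A player with share s gets back 2.8·s per unit contributed, so full contribution is dominant for anyone with s > 1/2.8 = 0.3571 and zero contribution is dominant for anyone below.
Ben and Bao are above the threshold, contributing 51 each; the remaining 2 contribute 0. Total contributed: 102.
The shared-equipment pool pays out 2.8 × 102 = 285.60 in total (split across the unequal shares, but the aggregate is all that matters for the group sum).
The 2 free-riders keep 51 each, adding 102. Group total = 102 + 285.60 = 387.60.

387.60 hours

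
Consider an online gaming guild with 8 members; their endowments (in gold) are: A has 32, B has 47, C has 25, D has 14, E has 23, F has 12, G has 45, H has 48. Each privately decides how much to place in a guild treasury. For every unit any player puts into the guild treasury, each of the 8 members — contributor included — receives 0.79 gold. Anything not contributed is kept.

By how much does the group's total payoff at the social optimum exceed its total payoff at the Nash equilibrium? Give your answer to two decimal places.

The private return per contributed unit is 0.79 < 1 for everyone, so the Nash equilibrium is zero contribution and the group total is Σ E_j = 32 + 47 + 25 + 14 + 23 + 12 + 45 + 48 = 246.
Each contributed unit returns 6.320 to the group, so the social optimum is full contribution by everyone: group total = 6.320 × 246 = 1554.72.
Efficiency loss = (6.320 − 1) × 246 = 1308.72.

1308.72 gold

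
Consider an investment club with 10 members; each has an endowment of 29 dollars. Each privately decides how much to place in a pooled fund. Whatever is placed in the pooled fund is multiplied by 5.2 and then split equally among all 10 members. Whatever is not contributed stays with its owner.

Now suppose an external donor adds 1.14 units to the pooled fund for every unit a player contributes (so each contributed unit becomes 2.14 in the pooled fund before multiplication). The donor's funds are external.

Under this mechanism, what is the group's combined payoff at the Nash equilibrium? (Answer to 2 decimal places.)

The effective private return per unit is now 5.2 × 2.14 / 10 = 1.1128 > 1, so every player's dominant strategy flips to full contribution.
At the Nash equilibrium everyone contributes 29. Group total payoff = 5.2 × 2.14 × 290 = 3227.12.

3227.12 dollars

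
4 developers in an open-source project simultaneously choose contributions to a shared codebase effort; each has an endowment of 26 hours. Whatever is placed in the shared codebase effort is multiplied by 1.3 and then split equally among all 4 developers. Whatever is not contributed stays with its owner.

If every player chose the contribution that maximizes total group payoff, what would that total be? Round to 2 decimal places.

135.20 hours

Each contributed unit returns 1.300 to the group as a whole (0.3250 to each of 4 players), which exceeds 1, so the social optimum is full contribution: group total = 1.300 × 104 = 135.20.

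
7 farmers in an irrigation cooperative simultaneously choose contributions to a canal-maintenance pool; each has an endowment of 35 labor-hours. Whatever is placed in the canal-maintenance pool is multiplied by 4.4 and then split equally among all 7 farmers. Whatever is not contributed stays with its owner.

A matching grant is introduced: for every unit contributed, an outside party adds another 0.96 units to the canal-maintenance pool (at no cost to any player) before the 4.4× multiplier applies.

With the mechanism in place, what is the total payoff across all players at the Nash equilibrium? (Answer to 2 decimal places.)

2112.88 labor-hours

The effective private return per unit is now 4.4 × 1.96 / 7 = 1.2320 > 1, so every player's dominant strategy flips to full contribution.
At the Nash equilibrium everyone contributes 35. Group total payoff = 4.4 × 1.96 × 245 = 2112.88.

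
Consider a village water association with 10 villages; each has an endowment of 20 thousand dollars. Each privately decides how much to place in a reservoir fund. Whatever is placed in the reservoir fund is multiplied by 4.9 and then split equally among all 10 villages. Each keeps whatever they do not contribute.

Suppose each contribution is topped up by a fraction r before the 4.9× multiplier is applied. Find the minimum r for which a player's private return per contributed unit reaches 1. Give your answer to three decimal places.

1.041

With matching at rate r, one contributed unit becomes (1 + r) in the reservoir fund and returns 4.9 × (1 + r) / 10 to the contributor.
Setting this equal to 1: 1 + r = 10/4.9 = 2.0408.
So the minimum matching rate is r = 2.0408 − 1 = 1.041.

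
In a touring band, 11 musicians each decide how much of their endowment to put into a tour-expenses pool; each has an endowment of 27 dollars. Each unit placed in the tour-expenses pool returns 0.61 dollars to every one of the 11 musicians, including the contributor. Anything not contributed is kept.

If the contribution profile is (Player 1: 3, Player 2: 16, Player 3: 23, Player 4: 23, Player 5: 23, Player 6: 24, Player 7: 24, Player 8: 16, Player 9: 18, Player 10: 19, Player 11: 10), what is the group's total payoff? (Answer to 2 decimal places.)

1433.29 dollars

Total contributed: 3 + 16 + 23 + 23 + 23 + 24 + 24 + 16 + 18 + 19 + 10 = 199; total kept: 11 × 27 − 199 = 98.
The tour-expenses pool pays out 0.61 × 11 × 199 = 1335.29 in aggregate.
Group total = 98 + 1335.29 = 1433.29.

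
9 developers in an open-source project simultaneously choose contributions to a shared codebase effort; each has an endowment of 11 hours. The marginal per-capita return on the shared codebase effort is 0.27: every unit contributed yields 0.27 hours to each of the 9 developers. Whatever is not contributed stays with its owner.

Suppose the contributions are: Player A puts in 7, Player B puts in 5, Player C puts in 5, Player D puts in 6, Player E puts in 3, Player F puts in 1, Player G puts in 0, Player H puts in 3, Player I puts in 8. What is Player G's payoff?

21.26 hours

Total contributed: 7 + 5 + 5 + 6 + 3 + 1 + 0 + 3 + 8 = 38.
Each receives 0.27 × 38 = 10.26 from the shared codebase effort.
Player G keeps 11 − 0 = 11, so Player G's payoff is 11 + 10.26 = 21.26.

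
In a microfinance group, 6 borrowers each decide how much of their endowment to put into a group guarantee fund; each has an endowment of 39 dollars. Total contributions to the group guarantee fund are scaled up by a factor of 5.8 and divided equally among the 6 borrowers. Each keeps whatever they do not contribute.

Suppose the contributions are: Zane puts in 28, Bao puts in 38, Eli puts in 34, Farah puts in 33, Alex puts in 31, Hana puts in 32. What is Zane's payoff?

Total contributed: 28 + 38 + 34 + 33 + 31 + 32 = 196.
Each receives 5.8 × 196 / 6 = 189.47 from the group guarantee fund.
Zane keeps 39 − 28 = 11, so Zane's payoff is 11 + 189.47 = 200.47.

200.47 dollars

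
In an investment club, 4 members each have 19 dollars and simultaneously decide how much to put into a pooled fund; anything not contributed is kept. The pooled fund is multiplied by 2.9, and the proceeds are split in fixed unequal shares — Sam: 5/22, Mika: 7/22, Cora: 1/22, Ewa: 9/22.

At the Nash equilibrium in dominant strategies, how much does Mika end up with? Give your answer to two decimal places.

For player j, contributing a unit is worthwhile iff 2.9 × (j's share) ≥ 1, i.e. iff j's share is at least 0.3448.
Only Ewa (9/22) clears that bar, contributing 19; the remaining 3 contribute 0. Total contributed: 19.
Mika keeps 19 and receives 2.9 × 19 × 7/22 = 17.53 from the pooled fund, for a payoff of 36.53.

36.53 dollars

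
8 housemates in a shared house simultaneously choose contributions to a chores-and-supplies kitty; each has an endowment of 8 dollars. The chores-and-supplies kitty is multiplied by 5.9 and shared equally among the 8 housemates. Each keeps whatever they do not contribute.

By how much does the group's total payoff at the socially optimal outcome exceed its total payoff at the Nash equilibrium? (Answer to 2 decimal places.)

Each contributed unit returns 5.9/8 = 0.7375 to its contributor — below 1 — so contributing 0 is dominant for every player. At the Nash equilibrium everyone keeps their 8, and the group total is 8 × 8 = 64.
Each contributed unit returns 5.900 to the group as a whole (0.7375 to each of 8 players), which exceeds 1, so the social optimum is full contribution: group total = 5.900 × 64 = 377.60.
Efficiency loss = 377.60 − 64 = 313.60.

313.60 dollars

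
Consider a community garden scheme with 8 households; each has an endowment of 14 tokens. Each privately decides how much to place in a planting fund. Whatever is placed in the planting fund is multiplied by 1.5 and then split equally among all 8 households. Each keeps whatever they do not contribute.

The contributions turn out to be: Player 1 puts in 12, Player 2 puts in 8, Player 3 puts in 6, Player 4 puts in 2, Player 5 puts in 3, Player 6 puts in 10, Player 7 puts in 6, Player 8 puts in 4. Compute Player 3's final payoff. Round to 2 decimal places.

Total contributed: 12 + 8 + 6 + 2 + 3 + 10 + 6 + 4 = 51.
Each receives 1.5 × 51 / 8 = 9.56 from the planting fund.
Player 3 keeps 14 − 6 = 8, so Player 3's payoff is 8 + 9.56 = 17.56.

17.56 tokens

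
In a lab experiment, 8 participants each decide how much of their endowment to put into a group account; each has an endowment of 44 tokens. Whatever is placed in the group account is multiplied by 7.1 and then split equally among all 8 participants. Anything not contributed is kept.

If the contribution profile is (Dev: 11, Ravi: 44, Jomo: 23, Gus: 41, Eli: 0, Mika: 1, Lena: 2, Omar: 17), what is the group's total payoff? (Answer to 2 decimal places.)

1199.90 tokens

Total contributed: 11 + 44 + 23 + 41 + 0 + 1 + 2 + 17 = 139; total kept: 8 × 44 − 139 = 213.
The group account pays out 7.1 × 139 = 986.90 in aggregate.
Group total = 213 + 986.90 = 1199.90.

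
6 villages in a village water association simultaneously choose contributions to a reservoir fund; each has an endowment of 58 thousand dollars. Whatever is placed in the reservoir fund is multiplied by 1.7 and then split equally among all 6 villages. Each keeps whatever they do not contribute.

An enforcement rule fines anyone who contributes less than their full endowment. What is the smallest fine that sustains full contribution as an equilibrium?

Given the others contribute fully, the best deviation is to contribute 0 (any partial contribution still incurs the fine and gives up units whose private return 0.2833 is below 1).
Deviating from 58 to 0 saves 58 thousand dollars but forfeits the deviator's share of the drop in the reservoir fund: 1.7/6 × 58 = 16.43.
So the deviation gain is 58 − 16.43 = 41.57, and the fine must be at least 41.57 thousand dollars to wipe it out.

41.57 thousand dollars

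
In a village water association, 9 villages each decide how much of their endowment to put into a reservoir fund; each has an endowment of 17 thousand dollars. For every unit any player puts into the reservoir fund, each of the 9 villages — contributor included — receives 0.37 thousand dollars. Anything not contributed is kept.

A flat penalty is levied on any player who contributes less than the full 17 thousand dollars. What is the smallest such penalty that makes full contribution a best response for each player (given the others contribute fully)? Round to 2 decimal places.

Given the others contribute fully, the best deviation is to contribute 0 (any partial contribution still incurs the fine and gives up units whose private return 0.37 is below 1).
Deviating from 17 to 0 saves 17 thousand dollars but forfeits the deviator's share of the drop in the reservoir fund: 0.37 × 17 = 6.29.
So the deviation gain is 17 − 6.29 = 10.71, and the fine must be at least 10.71 thousand dollars to wipe it out.

10.71 thousand dollars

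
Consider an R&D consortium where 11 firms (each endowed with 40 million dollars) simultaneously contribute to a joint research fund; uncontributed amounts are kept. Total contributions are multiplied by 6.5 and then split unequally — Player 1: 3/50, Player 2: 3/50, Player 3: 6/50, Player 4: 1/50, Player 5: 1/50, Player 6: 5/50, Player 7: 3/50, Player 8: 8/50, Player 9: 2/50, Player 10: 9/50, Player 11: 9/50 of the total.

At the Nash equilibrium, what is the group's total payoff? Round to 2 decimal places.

For player j, contributing a unit is worthwhile iff 6.5 × (j's share) ≥ 1, i.e. iff j's share is at least 0.1538.
The shares above 0.1538 belong to Player 8, Player 10 and Player 11, contributing 40 each; the remaining 8 contribute 0. Total contributed: 120.
The joint research fund pays out 6.5 × 120 = 780.00 in total (split across the unequal shares, but the aggregate is all that matters for the group sum).
The 8 free-riders keep 40 each, adding 320. Group total = 320 + 780.00 = 1100.00.

1100.00 million dollars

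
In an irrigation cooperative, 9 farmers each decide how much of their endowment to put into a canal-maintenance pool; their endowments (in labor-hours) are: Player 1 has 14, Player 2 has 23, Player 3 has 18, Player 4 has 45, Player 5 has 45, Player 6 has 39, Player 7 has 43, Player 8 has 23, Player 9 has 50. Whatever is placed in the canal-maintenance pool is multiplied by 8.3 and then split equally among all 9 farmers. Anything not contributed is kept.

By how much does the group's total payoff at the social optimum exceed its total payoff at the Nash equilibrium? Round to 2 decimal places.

2190.00 labor-hours

The private return per contributed unit is 8.3/9 = 0.9222 < 1 for every player regardless of endowment, so the Nash equilibrium is zero contribution and the group total is Σ E_j = 14 + 23 + 18 + 45 + 45 + 39 + 43 + 23 + 50 = 300.
Each contributed unit returns 8.300 to the group, so the social optimum is full contribution by everyone: group total = 8.300 × 300 = 2490.00.
Efficiency loss = (8.300 − 1) × 300 = 2190.00.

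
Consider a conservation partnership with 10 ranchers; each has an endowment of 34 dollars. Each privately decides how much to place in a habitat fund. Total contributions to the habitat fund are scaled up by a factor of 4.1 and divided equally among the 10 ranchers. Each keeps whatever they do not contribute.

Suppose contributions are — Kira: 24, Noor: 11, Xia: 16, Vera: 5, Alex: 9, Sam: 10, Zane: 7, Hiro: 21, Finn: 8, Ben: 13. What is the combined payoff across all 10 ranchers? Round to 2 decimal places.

Total contributed: 24 + 11 + 16 + 5 + 9 + 10 + 7 + 21 + 8 + 13 = 124; total kept: 10 × 34 − 124 = 216.
The habitat fund pays out 4.1 × 124 = 508.40 in aggregate.
Group total = 216 + 508.40 = 724.40.

724.40 dollars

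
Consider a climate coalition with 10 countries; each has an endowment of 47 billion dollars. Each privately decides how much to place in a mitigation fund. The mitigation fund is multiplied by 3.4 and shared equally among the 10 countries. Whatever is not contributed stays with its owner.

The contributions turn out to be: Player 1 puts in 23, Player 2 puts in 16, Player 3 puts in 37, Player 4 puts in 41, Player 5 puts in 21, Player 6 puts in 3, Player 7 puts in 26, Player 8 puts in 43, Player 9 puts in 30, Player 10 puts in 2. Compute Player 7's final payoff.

103.28 billion dollars

Total contributed: 23 + 16 + 37 + 41 + 21 + 3 + 26 + 43 + 30 + 2 = 242.
Each receives 3.4 × 242 / 10 = 82.28 from the mitigation fund.
Player 7 keeps 47 − 26 = 21, so Player 7's payoff is 21 + 82.28 = 103.28.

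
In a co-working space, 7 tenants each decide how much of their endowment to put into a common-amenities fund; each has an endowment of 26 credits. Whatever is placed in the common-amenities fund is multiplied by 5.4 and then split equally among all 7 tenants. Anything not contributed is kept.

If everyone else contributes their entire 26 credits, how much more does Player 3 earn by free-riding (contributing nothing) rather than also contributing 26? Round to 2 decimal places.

Switching from a contribution of 26 to 0 lets Player 3 keep an extra 26 credits, but lowers the common-amenities fund by 26, which costs Player 3 their own share of that drop: 5.4/7 × 26 = 20.06.
Net gain = 26 − 20.06 = 5.94. The private return per contributed unit (0.7714) is below 1, so free-riding is indeed the best response regardless of what the others do.

5.94 credits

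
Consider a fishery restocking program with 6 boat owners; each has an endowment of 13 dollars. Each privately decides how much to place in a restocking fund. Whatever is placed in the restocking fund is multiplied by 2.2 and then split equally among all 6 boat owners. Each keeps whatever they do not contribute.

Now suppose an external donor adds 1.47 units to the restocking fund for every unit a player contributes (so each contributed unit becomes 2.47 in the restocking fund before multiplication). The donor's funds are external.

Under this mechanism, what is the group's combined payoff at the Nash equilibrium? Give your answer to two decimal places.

78.00 dollars

Even with the mechanism, each unit contributed returns only 2.2 × 2.47 / 6 = 0.9057 per unit of net cost, so contributing nothing is still dominant.
Everyone keeps their endowment and the group total is 6 × 13 = 78.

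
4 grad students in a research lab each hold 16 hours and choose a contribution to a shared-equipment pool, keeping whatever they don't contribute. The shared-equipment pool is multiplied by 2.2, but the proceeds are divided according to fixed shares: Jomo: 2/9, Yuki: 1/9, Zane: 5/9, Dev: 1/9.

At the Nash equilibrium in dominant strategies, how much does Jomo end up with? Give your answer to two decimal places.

For player j, contributing a unit is worthwhile iff 2.2 × (j's share) ≥ 1, i.e. iff j's share is at least 0.4545.
The only share above 0.4545 is Zane's 5/9, contributing 16; the remaining 3 contribute 0. Total contributed: 16.
Jomo keeps 16 and receives 2.2 × 16 × 2/9 = 7.82 from the shared-equipment pool, for a payoff of 23.82.

23.82 hours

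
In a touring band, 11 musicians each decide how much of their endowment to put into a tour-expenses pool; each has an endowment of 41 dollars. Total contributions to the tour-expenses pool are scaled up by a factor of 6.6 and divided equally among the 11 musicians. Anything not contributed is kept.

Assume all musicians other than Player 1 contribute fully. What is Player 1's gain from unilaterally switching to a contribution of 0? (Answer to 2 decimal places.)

16.40 dollars

Switching from a contribution of 41 to 0 lets Player 1 keep an extra 41 dollars, but lowers the tour-expenses pool by 41, which costs Player 1 their own share of that drop: 6.6/11 × 41 = 24.60.
Net gain = 41 − 24.60 = 16.40. The private return per contributed unit (0.6000) is below 1, so free-riding is indeed the best response regardless of what the others do.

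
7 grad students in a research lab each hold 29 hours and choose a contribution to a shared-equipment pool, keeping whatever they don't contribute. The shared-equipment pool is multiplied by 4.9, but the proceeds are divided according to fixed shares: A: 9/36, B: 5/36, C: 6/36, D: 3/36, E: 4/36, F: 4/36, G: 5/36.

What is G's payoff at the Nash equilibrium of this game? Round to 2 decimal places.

Each unit j contributes comes back to j as 4.9 × (j's share), so j prefers to contribute only if that share exceeds 1/4.9 = 0.2041; otherwise keeping the unit dominates.
The only share above 0.2041 is A's 9/36, contributing 29; the remaining 6 contribute 0. Total contributed: 29.
G keeps 29 and receives 4.9 × 29 × 5/36 = 19.74 from the shared-equipment pool, for a payoff of 48.74.

48.74 hours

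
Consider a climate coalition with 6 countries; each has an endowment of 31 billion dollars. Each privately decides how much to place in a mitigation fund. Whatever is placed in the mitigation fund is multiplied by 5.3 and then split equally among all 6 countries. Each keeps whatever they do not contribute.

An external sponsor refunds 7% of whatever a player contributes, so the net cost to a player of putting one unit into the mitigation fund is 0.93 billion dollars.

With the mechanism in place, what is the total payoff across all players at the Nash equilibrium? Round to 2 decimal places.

186.00 billion dollars

Even with the mechanism, each unit contributed returns only (5.3/6) / 0.93 = 0.9498 per unit of net cost, so contributing nothing is still dominant.
Everyone keeps their endowment and the group total is 6 × 31 = 186.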